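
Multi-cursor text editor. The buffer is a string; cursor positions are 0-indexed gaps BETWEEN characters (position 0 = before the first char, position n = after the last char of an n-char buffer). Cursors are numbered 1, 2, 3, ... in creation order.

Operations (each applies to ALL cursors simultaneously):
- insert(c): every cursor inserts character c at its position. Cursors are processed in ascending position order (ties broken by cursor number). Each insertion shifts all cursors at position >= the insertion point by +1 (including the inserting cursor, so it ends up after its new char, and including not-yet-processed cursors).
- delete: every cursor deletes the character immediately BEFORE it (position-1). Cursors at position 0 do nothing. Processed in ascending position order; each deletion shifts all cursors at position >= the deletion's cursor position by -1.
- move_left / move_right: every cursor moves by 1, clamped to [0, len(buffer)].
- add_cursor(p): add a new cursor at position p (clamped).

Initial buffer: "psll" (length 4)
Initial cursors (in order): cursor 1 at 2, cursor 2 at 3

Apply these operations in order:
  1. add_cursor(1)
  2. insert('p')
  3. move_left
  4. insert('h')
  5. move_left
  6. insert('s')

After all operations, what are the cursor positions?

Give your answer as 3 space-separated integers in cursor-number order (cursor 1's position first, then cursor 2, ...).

Answer: 6 10 2

Derivation:
After op 1 (add_cursor(1)): buffer="psll" (len 4), cursors c3@1 c1@2 c2@3, authorship ....
After op 2 (insert('p')): buffer="ppsplpl" (len 7), cursors c3@2 c1@4 c2@6, authorship .3.1.2.
After op 3 (move_left): buffer="ppsplpl" (len 7), cursors c3@1 c1@3 c2@5, authorship .3.1.2.
After op 4 (insert('h')): buffer="phpshplhpl" (len 10), cursors c3@2 c1@5 c2@8, authorship .33.11.22.
After op 5 (move_left): buffer="phpshplhpl" (len 10), cursors c3@1 c1@4 c2@7, authorship .33.11.22.
After op 6 (insert('s')): buffer="pshpsshplshpl" (len 13), cursors c3@2 c1@6 c2@10, authorship .333.111.222.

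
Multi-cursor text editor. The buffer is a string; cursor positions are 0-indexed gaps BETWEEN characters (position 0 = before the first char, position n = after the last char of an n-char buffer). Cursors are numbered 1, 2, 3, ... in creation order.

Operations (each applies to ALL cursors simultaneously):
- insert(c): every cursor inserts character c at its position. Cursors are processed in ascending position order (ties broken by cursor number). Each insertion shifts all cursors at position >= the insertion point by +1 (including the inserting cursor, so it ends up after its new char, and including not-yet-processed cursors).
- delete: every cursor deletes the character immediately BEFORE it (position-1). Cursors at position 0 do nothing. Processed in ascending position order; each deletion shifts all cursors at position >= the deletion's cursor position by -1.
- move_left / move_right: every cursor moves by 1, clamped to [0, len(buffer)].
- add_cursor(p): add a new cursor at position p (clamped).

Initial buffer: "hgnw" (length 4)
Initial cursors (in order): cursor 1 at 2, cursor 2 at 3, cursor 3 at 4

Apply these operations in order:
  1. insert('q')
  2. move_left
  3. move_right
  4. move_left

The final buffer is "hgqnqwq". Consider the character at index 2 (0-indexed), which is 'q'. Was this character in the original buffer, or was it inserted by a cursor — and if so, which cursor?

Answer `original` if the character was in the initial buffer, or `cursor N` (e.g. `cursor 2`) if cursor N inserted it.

Answer: cursor 1

Derivation:
After op 1 (insert('q')): buffer="hgqnqwq" (len 7), cursors c1@3 c2@5 c3@7, authorship ..1.2.3
After op 2 (move_left): buffer="hgqnqwq" (len 7), cursors c1@2 c2@4 c3@6, authorship ..1.2.3
After op 3 (move_right): buffer="hgqnqwq" (len 7), cursors c1@3 c2@5 c3@7, authorship ..1.2.3
After op 4 (move_left): buffer="hgqnqwq" (len 7), cursors c1@2 c2@4 c3@6, authorship ..1.2.3
Authorship (.=original, N=cursor N): . . 1 . 2 . 3
Index 2: author = 1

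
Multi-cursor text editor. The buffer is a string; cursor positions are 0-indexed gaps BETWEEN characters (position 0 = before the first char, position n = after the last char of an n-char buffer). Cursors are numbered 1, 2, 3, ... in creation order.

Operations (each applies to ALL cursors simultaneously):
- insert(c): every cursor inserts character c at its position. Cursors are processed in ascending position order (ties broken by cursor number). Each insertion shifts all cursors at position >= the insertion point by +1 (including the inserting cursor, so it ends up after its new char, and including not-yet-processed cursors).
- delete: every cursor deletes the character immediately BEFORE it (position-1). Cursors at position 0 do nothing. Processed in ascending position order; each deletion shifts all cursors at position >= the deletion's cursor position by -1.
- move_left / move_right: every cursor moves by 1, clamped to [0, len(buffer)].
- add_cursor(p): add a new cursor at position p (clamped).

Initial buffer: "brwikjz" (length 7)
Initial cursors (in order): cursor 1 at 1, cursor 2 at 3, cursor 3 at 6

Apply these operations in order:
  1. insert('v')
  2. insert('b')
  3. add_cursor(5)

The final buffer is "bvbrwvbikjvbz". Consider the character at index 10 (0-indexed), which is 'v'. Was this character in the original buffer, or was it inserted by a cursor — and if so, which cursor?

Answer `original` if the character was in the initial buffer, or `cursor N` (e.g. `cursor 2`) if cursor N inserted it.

Answer: cursor 3

Derivation:
After op 1 (insert('v')): buffer="bvrwvikjvz" (len 10), cursors c1@2 c2@5 c3@9, authorship .1..2...3.
After op 2 (insert('b')): buffer="bvbrwvbikjvbz" (len 13), cursors c1@3 c2@7 c3@12, authorship .11..22...33.
After op 3 (add_cursor(5)): buffer="bvbrwvbikjvbz" (len 13), cursors c1@3 c4@5 c2@7 c3@12, authorship .11..22...33.
Authorship (.=original, N=cursor N): . 1 1 . . 2 2 . . . 3 3 .
Index 10: author = 3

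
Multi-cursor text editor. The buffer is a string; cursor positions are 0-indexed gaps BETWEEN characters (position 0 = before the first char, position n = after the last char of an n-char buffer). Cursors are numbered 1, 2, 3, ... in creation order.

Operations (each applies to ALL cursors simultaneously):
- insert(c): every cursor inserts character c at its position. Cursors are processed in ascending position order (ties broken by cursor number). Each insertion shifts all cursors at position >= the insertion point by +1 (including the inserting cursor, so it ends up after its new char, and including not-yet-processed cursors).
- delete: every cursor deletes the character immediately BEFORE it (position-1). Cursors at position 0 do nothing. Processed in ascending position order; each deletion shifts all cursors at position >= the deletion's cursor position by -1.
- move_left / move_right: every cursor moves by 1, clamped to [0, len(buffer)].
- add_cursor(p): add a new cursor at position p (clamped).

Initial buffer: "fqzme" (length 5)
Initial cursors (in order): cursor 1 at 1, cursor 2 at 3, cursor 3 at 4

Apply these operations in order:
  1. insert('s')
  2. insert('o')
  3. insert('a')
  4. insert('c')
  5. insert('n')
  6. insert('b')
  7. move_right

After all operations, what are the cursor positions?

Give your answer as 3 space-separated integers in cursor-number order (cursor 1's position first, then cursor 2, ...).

After op 1 (insert('s')): buffer="fsqzsmse" (len 8), cursors c1@2 c2@5 c3@7, authorship .1..2.3.
After op 2 (insert('o')): buffer="fsoqzsomsoe" (len 11), cursors c1@3 c2@7 c3@10, authorship .11..22.33.
After op 3 (insert('a')): buffer="fsoaqzsoamsoae" (len 14), cursors c1@4 c2@9 c3@13, authorship .111..222.333.
After op 4 (insert('c')): buffer="fsoacqzsoacmsoace" (len 17), cursors c1@5 c2@11 c3@16, authorship .1111..2222.3333.
After op 5 (insert('n')): buffer="fsoacnqzsoacnmsoacne" (len 20), cursors c1@6 c2@13 c3@19, authorship .11111..22222.33333.
After op 6 (insert('b')): buffer="fsoacnbqzsoacnbmsoacnbe" (len 23), cursors c1@7 c2@15 c3@22, authorship .111111..222222.333333.
After op 7 (move_right): buffer="fsoacnbqzsoacnbmsoacnbe" (len 23), cursors c1@8 c2@16 c3@23, authorship .111111..222222.333333.

Answer: 8 16 23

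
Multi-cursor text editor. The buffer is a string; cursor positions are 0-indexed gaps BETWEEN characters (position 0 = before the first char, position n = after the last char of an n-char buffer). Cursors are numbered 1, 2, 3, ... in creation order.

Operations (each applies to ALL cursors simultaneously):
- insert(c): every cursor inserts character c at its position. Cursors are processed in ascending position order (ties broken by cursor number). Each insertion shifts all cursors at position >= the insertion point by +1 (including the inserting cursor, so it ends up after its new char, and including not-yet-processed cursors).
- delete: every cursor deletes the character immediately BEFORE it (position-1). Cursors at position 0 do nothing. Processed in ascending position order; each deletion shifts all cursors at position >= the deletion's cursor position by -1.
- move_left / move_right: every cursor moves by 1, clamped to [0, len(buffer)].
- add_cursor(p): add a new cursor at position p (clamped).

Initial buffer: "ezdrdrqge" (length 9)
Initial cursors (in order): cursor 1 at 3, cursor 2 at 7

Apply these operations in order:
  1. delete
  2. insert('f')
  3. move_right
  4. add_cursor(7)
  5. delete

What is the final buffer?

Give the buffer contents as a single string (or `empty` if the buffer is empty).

After op 1 (delete): buffer="ezrdrge" (len 7), cursors c1@2 c2@5, authorship .......
After op 2 (insert('f')): buffer="ezfrdrfge" (len 9), cursors c1@3 c2@7, authorship ..1...2..
After op 3 (move_right): buffer="ezfrdrfge" (len 9), cursors c1@4 c2@8, authorship ..1...2..
After op 4 (add_cursor(7)): buffer="ezfrdrfge" (len 9), cursors c1@4 c3@7 c2@8, authorship ..1...2..
After op 5 (delete): buffer="ezfdre" (len 6), cursors c1@3 c2@5 c3@5, authorship ..1...

Answer: ezfdre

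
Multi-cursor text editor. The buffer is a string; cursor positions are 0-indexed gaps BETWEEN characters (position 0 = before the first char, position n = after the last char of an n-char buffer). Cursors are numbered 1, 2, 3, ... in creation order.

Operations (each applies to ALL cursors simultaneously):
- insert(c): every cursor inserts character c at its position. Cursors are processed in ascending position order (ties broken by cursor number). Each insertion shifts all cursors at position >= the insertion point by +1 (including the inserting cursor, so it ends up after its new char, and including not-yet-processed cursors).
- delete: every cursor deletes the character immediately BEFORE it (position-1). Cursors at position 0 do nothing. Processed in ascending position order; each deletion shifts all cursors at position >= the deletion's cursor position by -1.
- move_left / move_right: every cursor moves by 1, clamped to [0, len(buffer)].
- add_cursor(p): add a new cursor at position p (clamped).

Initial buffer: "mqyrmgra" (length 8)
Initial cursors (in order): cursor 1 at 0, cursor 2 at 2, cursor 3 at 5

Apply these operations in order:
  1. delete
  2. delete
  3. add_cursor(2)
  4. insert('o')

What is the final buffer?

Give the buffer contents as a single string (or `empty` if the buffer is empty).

After op 1 (delete): buffer="myrgra" (len 6), cursors c1@0 c2@1 c3@3, authorship ......
After op 2 (delete): buffer="ygra" (len 4), cursors c1@0 c2@0 c3@1, authorship ....
After op 3 (add_cursor(2)): buffer="ygra" (len 4), cursors c1@0 c2@0 c3@1 c4@2, authorship ....
After op 4 (insert('o')): buffer="ooyogora" (len 8), cursors c1@2 c2@2 c3@4 c4@6, authorship 12.3.4..

Answer: ooyogora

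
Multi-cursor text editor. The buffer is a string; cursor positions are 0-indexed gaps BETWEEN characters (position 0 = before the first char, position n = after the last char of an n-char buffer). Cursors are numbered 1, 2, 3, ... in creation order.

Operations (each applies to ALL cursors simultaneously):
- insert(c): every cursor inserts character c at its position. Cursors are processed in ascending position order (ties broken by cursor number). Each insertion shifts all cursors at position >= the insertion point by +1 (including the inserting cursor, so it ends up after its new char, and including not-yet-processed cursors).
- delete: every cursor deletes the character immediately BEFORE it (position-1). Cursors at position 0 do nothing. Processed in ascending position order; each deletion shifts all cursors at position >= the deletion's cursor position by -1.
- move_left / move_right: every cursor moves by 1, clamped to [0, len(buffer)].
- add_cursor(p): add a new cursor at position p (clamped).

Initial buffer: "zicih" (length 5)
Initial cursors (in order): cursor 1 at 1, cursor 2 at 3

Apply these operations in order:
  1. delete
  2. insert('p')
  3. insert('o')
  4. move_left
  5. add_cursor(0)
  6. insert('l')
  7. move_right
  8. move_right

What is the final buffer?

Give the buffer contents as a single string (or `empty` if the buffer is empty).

After op 1 (delete): buffer="iih" (len 3), cursors c1@0 c2@1, authorship ...
After op 2 (insert('p')): buffer="pipih" (len 5), cursors c1@1 c2@3, authorship 1.2..
After op 3 (insert('o')): buffer="poipoih" (len 7), cursors c1@2 c2@5, authorship 11.22..
After op 4 (move_left): buffer="poipoih" (len 7), cursors c1@1 c2@4, authorship 11.22..
After op 5 (add_cursor(0)): buffer="poipoih" (len 7), cursors c3@0 c1@1 c2@4, authorship 11.22..
After op 6 (insert('l')): buffer="lploiploih" (len 10), cursors c3@1 c1@3 c2@7, authorship 3111.222..
After op 7 (move_right): buffer="lploiploih" (len 10), cursors c3@2 c1@4 c2@8, authorship 3111.222..
After op 8 (move_right): buffer="lploiploih" (len 10), cursors c3@3 c1@5 c2@9, authorship 3111.222..

Answer: lploiploih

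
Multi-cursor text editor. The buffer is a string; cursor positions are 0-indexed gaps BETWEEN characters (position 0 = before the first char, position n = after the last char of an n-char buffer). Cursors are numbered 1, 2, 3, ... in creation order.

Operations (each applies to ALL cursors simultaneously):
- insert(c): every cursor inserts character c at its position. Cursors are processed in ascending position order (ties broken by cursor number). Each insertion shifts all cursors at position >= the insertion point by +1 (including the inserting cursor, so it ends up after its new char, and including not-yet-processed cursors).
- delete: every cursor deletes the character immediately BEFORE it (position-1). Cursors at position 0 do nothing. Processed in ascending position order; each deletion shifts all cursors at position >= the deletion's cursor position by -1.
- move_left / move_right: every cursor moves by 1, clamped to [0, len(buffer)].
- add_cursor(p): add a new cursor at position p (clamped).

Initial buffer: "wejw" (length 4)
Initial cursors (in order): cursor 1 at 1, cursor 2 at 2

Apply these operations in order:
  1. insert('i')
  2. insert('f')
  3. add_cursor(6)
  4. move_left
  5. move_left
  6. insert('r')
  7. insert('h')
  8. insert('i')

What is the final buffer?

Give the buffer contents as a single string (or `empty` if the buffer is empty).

After op 1 (insert('i')): buffer="wieijw" (len 6), cursors c1@2 c2@4, authorship .1.2..
After op 2 (insert('f')): buffer="wifeifjw" (len 8), cursors c1@3 c2@6, authorship .11.22..
After op 3 (add_cursor(6)): buffer="wifeifjw" (len 8), cursors c1@3 c2@6 c3@6, authorship .11.22..
After op 4 (move_left): buffer="wifeifjw" (len 8), cursors c1@2 c2@5 c3@5, authorship .11.22..
After op 5 (move_left): buffer="wifeifjw" (len 8), cursors c1@1 c2@4 c3@4, authorship .11.22..
After op 6 (insert('r')): buffer="wriferrifjw" (len 11), cursors c1@2 c2@7 c3@7, authorship .111.2322..
After op 7 (insert('h')): buffer="wrhiferrhhifjw" (len 14), cursors c1@3 c2@10 c3@10, authorship .1111.232322..
After op 8 (insert('i')): buffer="wrhiiferrhhiiifjw" (len 17), cursors c1@4 c2@13 c3@13, authorship .11111.23232322..

Answer: wrhiiferrhhiiifjw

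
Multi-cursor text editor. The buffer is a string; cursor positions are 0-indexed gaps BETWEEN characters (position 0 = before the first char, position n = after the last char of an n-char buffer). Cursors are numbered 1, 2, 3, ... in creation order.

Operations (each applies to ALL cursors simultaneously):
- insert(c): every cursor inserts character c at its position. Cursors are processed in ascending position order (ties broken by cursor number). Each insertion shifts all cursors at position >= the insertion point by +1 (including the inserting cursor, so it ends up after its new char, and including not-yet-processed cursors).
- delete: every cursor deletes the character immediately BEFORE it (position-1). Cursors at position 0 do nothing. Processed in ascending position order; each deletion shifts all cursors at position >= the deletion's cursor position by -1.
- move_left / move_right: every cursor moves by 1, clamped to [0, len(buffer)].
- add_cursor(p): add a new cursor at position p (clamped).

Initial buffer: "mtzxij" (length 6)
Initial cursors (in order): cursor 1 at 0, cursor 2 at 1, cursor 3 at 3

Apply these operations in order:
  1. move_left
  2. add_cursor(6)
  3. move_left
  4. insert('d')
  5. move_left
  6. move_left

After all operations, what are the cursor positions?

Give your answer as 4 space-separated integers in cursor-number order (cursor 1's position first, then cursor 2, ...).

After op 1 (move_left): buffer="mtzxij" (len 6), cursors c1@0 c2@0 c3@2, authorship ......
After op 2 (add_cursor(6)): buffer="mtzxij" (len 6), cursors c1@0 c2@0 c3@2 c4@6, authorship ......
After op 3 (move_left): buffer="mtzxij" (len 6), cursors c1@0 c2@0 c3@1 c4@5, authorship ......
After op 4 (insert('d')): buffer="ddmdtzxidj" (len 10), cursors c1@2 c2@2 c3@4 c4@9, authorship 12.3....4.
After op 5 (move_left): buffer="ddmdtzxidj" (len 10), cursors c1@1 c2@1 c3@3 c4@8, authorship 12.3....4.
After op 6 (move_left): buffer="ddmdtzxidj" (len 10), cursors c1@0 c2@0 c3@2 c4@7, authorship 12.3....4.

Answer: 0 0 2 7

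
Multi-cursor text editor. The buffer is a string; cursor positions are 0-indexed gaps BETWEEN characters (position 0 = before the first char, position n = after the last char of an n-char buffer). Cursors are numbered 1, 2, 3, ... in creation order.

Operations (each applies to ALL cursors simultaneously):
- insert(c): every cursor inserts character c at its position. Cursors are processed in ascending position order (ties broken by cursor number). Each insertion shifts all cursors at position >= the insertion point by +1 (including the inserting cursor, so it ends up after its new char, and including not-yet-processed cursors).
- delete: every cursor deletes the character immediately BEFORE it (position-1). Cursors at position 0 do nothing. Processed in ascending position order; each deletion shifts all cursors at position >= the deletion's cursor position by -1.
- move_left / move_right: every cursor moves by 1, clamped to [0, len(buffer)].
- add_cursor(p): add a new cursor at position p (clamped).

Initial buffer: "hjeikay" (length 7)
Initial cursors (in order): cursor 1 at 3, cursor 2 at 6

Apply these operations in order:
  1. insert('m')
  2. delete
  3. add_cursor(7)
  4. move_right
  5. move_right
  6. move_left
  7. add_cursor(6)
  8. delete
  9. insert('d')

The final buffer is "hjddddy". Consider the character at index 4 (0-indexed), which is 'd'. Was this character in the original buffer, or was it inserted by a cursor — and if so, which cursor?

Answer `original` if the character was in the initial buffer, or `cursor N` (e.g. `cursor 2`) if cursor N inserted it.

Answer: cursor 3

Derivation:
After op 1 (insert('m')): buffer="hjemikamy" (len 9), cursors c1@4 c2@8, authorship ...1...2.
After op 2 (delete): buffer="hjeikay" (len 7), cursors c1@3 c2@6, authorship .......
After op 3 (add_cursor(7)): buffer="hjeikay" (len 7), cursors c1@3 c2@6 c3@7, authorship .......
After op 4 (move_right): buffer="hjeikay" (len 7), cursors c1@4 c2@7 c3@7, authorship .......
After op 5 (move_right): buffer="hjeikay" (len 7), cursors c1@5 c2@7 c3@7, authorship .......
After op 6 (move_left): buffer="hjeikay" (len 7), cursors c1@4 c2@6 c3@6, authorship .......
After op 7 (add_cursor(6)): buffer="hjeikay" (len 7), cursors c1@4 c2@6 c3@6 c4@6, authorship .......
After op 8 (delete): buffer="hjy" (len 3), cursors c1@2 c2@2 c3@2 c4@2, authorship ...
After op 9 (insert('d')): buffer="hjddddy" (len 7), cursors c1@6 c2@6 c3@6 c4@6, authorship ..1234.
Authorship (.=original, N=cursor N): . . 1 2 3 4 .
Index 4: author = 3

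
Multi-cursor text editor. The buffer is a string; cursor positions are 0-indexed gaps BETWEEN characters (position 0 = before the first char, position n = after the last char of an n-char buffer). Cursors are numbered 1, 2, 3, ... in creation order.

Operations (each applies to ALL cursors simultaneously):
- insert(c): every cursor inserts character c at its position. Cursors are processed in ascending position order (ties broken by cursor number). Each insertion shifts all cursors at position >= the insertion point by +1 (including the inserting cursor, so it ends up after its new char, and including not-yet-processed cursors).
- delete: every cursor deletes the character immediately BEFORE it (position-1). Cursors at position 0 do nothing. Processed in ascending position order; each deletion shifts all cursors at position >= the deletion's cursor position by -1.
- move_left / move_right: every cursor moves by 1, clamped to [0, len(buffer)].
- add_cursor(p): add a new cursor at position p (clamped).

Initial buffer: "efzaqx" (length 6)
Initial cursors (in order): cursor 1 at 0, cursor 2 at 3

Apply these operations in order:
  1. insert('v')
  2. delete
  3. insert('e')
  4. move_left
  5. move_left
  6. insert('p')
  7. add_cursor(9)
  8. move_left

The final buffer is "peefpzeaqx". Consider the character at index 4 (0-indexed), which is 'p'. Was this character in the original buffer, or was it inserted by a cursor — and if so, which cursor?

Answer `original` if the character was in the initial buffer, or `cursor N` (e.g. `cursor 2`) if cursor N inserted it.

After op 1 (insert('v')): buffer="vefzvaqx" (len 8), cursors c1@1 c2@5, authorship 1...2...
After op 2 (delete): buffer="efzaqx" (len 6), cursors c1@0 c2@3, authorship ......
After op 3 (insert('e')): buffer="eefzeaqx" (len 8), cursors c1@1 c2@5, authorship 1...2...
After op 4 (move_left): buffer="eefzeaqx" (len 8), cursors c1@0 c2@4, authorship 1...2...
After op 5 (move_left): buffer="eefzeaqx" (len 8), cursors c1@0 c2@3, authorship 1...2...
After op 6 (insert('p')): buffer="peefpzeaqx" (len 10), cursors c1@1 c2@5, authorship 11..2.2...
After op 7 (add_cursor(9)): buffer="peefpzeaqx" (len 10), cursors c1@1 c2@5 c3@9, authorship 11..2.2...
After op 8 (move_left): buffer="peefpzeaqx" (len 10), cursors c1@0 c2@4 c3@8, authorship 11..2.2...
Authorship (.=original, N=cursor N): 1 1 . . 2 . 2 . . .
Index 4: author = 2

Answer: cursor 2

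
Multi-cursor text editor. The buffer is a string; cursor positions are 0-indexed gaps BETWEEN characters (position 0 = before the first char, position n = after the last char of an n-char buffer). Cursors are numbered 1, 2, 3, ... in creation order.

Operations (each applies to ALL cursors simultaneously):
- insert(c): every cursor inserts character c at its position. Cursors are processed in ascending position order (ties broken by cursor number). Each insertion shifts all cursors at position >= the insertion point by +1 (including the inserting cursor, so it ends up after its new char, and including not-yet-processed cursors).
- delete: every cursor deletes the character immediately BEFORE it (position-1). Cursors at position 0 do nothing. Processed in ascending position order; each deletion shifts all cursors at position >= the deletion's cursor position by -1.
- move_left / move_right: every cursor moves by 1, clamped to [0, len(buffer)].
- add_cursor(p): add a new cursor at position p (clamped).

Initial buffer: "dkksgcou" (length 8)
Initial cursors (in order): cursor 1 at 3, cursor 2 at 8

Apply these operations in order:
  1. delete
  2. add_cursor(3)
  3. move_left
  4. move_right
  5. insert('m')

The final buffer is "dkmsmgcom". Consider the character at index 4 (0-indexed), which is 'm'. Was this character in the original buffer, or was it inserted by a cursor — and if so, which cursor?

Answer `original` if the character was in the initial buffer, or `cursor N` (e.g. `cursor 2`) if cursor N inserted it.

Answer: cursor 3

Derivation:
After op 1 (delete): buffer="dksgco" (len 6), cursors c1@2 c2@6, authorship ......
After op 2 (add_cursor(3)): buffer="dksgco" (len 6), cursors c1@2 c3@3 c2@6, authorship ......
After op 3 (move_left): buffer="dksgco" (len 6), cursors c1@1 c3@2 c2@5, authorship ......
After op 4 (move_right): buffer="dksgco" (len 6), cursors c1@2 c3@3 c2@6, authorship ......
After op 5 (insert('m')): buffer="dkmsmgcom" (len 9), cursors c1@3 c3@5 c2@9, authorship ..1.3...2
Authorship (.=original, N=cursor N): . . 1 . 3 . . . 2
Index 4: author = 3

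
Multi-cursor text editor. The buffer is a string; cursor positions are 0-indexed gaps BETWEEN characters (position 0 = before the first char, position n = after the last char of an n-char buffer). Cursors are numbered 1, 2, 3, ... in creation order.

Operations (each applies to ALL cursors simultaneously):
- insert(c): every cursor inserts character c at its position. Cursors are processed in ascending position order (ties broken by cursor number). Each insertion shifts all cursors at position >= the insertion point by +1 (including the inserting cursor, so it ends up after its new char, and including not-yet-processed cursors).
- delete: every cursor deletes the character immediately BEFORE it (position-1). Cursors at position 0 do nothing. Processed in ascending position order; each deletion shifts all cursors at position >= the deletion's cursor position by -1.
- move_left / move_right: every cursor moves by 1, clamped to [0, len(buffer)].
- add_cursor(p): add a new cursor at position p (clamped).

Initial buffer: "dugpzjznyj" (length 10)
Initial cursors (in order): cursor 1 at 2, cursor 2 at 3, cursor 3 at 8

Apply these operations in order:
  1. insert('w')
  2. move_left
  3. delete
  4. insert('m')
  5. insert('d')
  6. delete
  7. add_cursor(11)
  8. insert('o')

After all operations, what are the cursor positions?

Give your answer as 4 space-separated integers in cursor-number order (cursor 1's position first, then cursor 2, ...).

Answer: 3 6 13 15

Derivation:
After op 1 (insert('w')): buffer="duwgwpzjznwyj" (len 13), cursors c1@3 c2@5 c3@11, authorship ..1.2.....3..
After op 2 (move_left): buffer="duwgwpzjznwyj" (len 13), cursors c1@2 c2@4 c3@10, authorship ..1.2.....3..
After op 3 (delete): buffer="dwwpzjzwyj" (len 10), cursors c1@1 c2@2 c3@7, authorship .12....3..
After op 4 (insert('m')): buffer="dmwmwpzjzmwyj" (len 13), cursors c1@2 c2@4 c3@10, authorship .1122....33..
After op 5 (insert('d')): buffer="dmdwmdwpzjzmdwyj" (len 16), cursors c1@3 c2@6 c3@13, authorship .111222....333..
After op 6 (delete): buffer="dmwmwpzjzmwyj" (len 13), cursors c1@2 c2@4 c3@10, authorship .1122....33..
After op 7 (add_cursor(11)): buffer="dmwmwpzjzmwyj" (len 13), cursors c1@2 c2@4 c3@10 c4@11, authorship .1122....33..
After op 8 (insert('o')): buffer="dmowmowpzjzmowoyj" (len 17), cursors c1@3 c2@6 c3@13 c4@15, authorship .111222....3334..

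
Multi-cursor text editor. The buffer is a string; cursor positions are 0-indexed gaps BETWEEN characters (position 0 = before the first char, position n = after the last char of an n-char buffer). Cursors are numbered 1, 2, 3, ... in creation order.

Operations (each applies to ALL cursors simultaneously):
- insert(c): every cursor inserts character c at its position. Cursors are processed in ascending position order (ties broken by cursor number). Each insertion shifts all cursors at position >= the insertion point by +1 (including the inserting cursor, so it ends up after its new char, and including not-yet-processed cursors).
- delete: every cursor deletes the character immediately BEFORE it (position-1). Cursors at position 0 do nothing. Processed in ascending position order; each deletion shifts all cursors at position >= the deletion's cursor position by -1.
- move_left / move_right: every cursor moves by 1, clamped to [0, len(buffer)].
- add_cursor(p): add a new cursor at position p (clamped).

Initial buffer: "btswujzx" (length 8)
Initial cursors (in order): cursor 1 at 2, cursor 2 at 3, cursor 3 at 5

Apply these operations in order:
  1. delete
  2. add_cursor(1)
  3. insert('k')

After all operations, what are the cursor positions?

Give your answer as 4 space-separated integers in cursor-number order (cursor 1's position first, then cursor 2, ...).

Answer: 4 4 6 4

Derivation:
After op 1 (delete): buffer="bwjzx" (len 5), cursors c1@1 c2@1 c3@2, authorship .....
After op 2 (add_cursor(1)): buffer="bwjzx" (len 5), cursors c1@1 c2@1 c4@1 c3@2, authorship .....
After op 3 (insert('k')): buffer="bkkkwkjzx" (len 9), cursors c1@4 c2@4 c4@4 c3@6, authorship .124.3...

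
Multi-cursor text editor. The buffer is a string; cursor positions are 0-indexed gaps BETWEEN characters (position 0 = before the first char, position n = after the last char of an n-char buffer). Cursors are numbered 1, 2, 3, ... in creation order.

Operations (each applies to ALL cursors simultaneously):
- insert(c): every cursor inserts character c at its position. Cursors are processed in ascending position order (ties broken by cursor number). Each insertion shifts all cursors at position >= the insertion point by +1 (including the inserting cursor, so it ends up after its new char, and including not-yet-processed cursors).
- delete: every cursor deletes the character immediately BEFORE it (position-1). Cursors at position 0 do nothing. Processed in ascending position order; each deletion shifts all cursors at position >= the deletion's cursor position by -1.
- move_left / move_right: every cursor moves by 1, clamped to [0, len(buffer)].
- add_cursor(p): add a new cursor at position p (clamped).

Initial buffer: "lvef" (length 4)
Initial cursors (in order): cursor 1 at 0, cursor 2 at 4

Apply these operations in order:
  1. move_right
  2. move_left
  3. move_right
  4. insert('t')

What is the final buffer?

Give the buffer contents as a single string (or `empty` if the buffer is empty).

After op 1 (move_right): buffer="lvef" (len 4), cursors c1@1 c2@4, authorship ....
After op 2 (move_left): buffer="lvef" (len 4), cursors c1@0 c2@3, authorship ....
After op 3 (move_right): buffer="lvef" (len 4), cursors c1@1 c2@4, authorship ....
After op 4 (insert('t')): buffer="ltveft" (len 6), cursors c1@2 c2@6, authorship .1...2

Answer: ltveft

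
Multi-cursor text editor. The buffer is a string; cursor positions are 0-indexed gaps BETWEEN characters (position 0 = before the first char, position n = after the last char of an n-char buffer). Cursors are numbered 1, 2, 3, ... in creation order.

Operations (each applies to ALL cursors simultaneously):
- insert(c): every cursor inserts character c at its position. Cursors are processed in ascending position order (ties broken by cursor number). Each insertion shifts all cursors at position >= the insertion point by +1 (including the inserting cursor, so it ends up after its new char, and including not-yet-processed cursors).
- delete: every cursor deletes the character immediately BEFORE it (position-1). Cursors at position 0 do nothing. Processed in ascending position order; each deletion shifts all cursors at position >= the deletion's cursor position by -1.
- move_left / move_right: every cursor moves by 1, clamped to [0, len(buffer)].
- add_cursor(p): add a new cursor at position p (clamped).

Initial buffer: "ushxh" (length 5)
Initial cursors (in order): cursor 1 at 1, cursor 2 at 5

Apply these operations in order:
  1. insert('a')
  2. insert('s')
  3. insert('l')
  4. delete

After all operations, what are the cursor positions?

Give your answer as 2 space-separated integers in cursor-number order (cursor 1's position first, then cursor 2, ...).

Answer: 3 9

Derivation:
After op 1 (insert('a')): buffer="uashxha" (len 7), cursors c1@2 c2@7, authorship .1....2
After op 2 (insert('s')): buffer="uasshxhas" (len 9), cursors c1@3 c2@9, authorship .11....22
After op 3 (insert('l')): buffer="uaslshxhasl" (len 11), cursors c1@4 c2@11, authorship .111....222
After op 4 (delete): buffer="uasshxhas" (len 9), cursors c1@3 c2@9, authorship .11....22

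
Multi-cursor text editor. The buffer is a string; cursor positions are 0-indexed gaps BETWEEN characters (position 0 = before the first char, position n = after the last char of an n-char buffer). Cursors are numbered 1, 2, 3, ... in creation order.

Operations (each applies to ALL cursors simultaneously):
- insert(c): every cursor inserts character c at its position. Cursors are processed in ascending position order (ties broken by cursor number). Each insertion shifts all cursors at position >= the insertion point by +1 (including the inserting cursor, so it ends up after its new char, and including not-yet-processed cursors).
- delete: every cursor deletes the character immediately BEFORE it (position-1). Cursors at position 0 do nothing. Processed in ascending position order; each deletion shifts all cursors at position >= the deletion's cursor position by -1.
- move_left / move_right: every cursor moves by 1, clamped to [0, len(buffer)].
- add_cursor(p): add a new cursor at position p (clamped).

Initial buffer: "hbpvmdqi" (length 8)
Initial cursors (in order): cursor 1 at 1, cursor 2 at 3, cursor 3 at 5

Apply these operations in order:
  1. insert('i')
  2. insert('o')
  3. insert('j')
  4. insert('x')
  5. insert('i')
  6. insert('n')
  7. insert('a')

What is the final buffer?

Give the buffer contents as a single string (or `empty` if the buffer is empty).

Answer: hiojxinabpiojxinavmiojxinadqi

Derivation:
After op 1 (insert('i')): buffer="hibpivmidqi" (len 11), cursors c1@2 c2@5 c3@8, authorship .1..2..3...
After op 2 (insert('o')): buffer="hiobpiovmiodqi" (len 14), cursors c1@3 c2@7 c3@11, authorship .11..22..33...
After op 3 (insert('j')): buffer="hiojbpiojvmiojdqi" (len 17), cursors c1@4 c2@9 c3@14, authorship .111..222..333...
After op 4 (insert('x')): buffer="hiojxbpiojxvmiojxdqi" (len 20), cursors c1@5 c2@11 c3@17, authorship .1111..2222..3333...
After op 5 (insert('i')): buffer="hiojxibpiojxivmiojxidqi" (len 23), cursors c1@6 c2@13 c3@20, authorship .11111..22222..33333...
After op 6 (insert('n')): buffer="hiojxinbpiojxinvmiojxindqi" (len 26), cursors c1@7 c2@15 c3@23, authorship .111111..222222..333333...
After op 7 (insert('a')): buffer="hiojxinabpiojxinavmiojxinadqi" (len 29), cursors c1@8 c2@17 c3@26, authorship .1111111..2222222..3333333...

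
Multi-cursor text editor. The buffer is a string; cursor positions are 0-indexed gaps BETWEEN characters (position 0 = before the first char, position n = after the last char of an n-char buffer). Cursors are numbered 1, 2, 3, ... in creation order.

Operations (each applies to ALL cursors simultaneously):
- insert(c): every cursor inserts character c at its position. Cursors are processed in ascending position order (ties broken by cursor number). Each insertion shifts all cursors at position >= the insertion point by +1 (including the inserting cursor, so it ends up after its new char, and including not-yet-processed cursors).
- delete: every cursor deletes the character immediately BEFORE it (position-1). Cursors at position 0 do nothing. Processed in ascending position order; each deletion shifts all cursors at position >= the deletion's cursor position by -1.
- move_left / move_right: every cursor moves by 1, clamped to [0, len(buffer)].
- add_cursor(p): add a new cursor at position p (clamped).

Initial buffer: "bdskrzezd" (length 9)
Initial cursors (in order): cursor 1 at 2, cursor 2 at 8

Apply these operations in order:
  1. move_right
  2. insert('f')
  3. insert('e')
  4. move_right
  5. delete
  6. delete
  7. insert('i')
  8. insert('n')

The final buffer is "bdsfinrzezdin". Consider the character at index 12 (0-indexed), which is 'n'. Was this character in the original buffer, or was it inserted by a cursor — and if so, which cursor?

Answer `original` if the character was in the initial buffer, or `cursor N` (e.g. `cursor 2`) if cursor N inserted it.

Answer: cursor 2

Derivation:
After op 1 (move_right): buffer="bdskrzezd" (len 9), cursors c1@3 c2@9, authorship .........
After op 2 (insert('f')): buffer="bdsfkrzezdf" (len 11), cursors c1@4 c2@11, authorship ...1......2
After op 3 (insert('e')): buffer="bdsfekrzezdfe" (len 13), cursors c1@5 c2@13, authorship ...11......22
After op 4 (move_right): buffer="bdsfekrzezdfe" (len 13), cursors c1@6 c2@13, authorship ...11......22
After op 5 (delete): buffer="bdsferzezdf" (len 11), cursors c1@5 c2@11, authorship ...11.....2
After op 6 (delete): buffer="bdsfrzezd" (len 9), cursors c1@4 c2@9, authorship ...1.....
After op 7 (insert('i')): buffer="bdsfirzezdi" (len 11), cursors c1@5 c2@11, authorship ...11.....2
After op 8 (insert('n')): buffer="bdsfinrzezdin" (len 13), cursors c1@6 c2@13, authorship ...111.....22
Authorship (.=original, N=cursor N): . . . 1 1 1 . . . . . 2 2
Index 12: author = 2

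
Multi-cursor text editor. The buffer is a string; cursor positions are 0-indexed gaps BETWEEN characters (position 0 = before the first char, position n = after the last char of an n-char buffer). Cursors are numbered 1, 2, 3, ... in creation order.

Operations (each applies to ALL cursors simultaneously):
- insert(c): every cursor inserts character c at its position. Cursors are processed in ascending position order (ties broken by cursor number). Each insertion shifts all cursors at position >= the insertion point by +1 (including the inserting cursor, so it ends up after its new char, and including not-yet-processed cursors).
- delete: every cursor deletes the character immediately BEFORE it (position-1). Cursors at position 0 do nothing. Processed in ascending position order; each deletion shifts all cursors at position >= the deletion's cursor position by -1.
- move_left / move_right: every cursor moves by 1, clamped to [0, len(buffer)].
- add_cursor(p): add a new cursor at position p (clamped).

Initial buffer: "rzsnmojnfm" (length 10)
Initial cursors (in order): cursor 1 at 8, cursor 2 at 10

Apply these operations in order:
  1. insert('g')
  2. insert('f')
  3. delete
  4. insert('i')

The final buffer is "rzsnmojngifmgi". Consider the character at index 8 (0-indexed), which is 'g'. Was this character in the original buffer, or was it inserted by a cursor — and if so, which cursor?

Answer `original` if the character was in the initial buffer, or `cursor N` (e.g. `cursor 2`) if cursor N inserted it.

Answer: cursor 1

Derivation:
After op 1 (insert('g')): buffer="rzsnmojngfmg" (len 12), cursors c1@9 c2@12, authorship ........1..2
After op 2 (insert('f')): buffer="rzsnmojngffmgf" (len 14), cursors c1@10 c2@14, authorship ........11..22
After op 3 (delete): buffer="rzsnmojngfmg" (len 12), cursors c1@9 c2@12, authorship ........1..2
After op 4 (insert('i')): buffer="rzsnmojngifmgi" (len 14), cursors c1@10 c2@14, authorship ........11..22
Authorship (.=original, N=cursor N): . . . . . . . . 1 1 . . 2 2
Index 8: author = 1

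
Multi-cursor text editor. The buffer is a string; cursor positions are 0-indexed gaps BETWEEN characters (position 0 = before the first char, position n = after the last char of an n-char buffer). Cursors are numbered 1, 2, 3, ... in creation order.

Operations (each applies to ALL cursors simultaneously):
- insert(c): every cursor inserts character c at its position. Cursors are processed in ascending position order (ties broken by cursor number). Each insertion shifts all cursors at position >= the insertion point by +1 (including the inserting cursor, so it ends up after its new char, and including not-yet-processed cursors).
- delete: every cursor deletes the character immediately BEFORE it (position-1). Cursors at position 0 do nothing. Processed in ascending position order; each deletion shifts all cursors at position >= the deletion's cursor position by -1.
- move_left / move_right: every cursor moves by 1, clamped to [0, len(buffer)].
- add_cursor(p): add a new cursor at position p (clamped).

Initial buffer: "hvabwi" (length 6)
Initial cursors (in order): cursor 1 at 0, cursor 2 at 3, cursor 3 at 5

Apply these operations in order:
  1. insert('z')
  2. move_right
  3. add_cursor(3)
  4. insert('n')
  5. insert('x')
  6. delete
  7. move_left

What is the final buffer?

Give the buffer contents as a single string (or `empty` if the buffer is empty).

After op 1 (insert('z')): buffer="zhvazbwzi" (len 9), cursors c1@1 c2@5 c3@8, authorship 1...2..3.
After op 2 (move_right): buffer="zhvazbwzi" (len 9), cursors c1@2 c2@6 c3@9, authorship 1...2..3.
After op 3 (add_cursor(3)): buffer="zhvazbwzi" (len 9), cursors c1@2 c4@3 c2@6 c3@9, authorship 1...2..3.
After op 4 (insert('n')): buffer="zhnvnazbnwzin" (len 13), cursors c1@3 c4@5 c2@9 c3@13, authorship 1.1.4.2.2.3.3
After op 5 (insert('x')): buffer="zhnxvnxazbnxwzinx" (len 17), cursors c1@4 c4@7 c2@12 c3@17, authorship 1.11.44.2.22.3.33
After op 6 (delete): buffer="zhnvnazbnwzin" (len 13), cursors c1@3 c4@5 c2@9 c3@13, authorship 1.1.4.2.2.3.3
After op 7 (move_left): buffer="zhnvnazbnwzin" (len 13), cursors c1@2 c4@4 c2@8 c3@12, authorship 1.1.4.2.2.3.3

Answer: zhnvnazbnwzin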